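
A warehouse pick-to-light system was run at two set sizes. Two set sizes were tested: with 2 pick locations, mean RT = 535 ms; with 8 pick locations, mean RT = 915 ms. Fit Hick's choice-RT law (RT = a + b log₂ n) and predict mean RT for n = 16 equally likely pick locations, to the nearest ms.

Fit slope and intercept:
  b = (915 − 535) / (log₂ 8 − log₂ 2) = 380 / (3 − 1) = 190 ms/bit
  a = 535 − 190 × 1 = 345 ms
Then RT(16) = 345 + 190 × log₂ 16 = 345 + 190 × 4 ≈ 1105.000 ms.

1105 ms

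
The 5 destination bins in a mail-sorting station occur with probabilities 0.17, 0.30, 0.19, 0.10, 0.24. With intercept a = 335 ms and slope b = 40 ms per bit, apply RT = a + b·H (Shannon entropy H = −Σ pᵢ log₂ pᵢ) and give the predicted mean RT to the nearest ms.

424 ms

Entropy contributions −pᵢ log₂ pᵢ: 0.4346, 0.5211, 0.4552, 0.3322, 0.4941; sum H = 2.2372 bits.
RT = a + bH = 335 + 40·2.2372 = 424.49 ms.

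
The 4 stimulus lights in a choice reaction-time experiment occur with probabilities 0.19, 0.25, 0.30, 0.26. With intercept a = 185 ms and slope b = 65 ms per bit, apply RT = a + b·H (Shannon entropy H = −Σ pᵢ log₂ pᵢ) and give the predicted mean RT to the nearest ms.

314 ms

H = 0.19·log₂(1/0.19) + 0.25·log₂(1/0.25) + 0.30·log₂(1/0.30) + 0.26·log₂(1/0.26) = 1.9816 bits.
RT = 185 + 65 × 1.9816 = 313.80 ms.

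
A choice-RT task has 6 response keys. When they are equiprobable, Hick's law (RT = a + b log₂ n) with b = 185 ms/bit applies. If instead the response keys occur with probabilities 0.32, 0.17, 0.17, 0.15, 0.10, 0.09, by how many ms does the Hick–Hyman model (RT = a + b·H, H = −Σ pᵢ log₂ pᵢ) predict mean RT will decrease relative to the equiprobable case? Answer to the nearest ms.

25 ms

The RT saving is b·ΔH. Equiprobable H₀ = log₂(6) = 2.5850 bits; with the given probabilities H = 2.4506 bits.
b·(H₀ − H) = 185 × (2.5850 − 2.4506) = 24.86 ms.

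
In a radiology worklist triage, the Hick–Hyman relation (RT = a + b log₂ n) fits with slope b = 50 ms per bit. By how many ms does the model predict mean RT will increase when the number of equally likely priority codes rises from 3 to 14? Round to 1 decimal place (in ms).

111.1 ms

Only the slope matters, since a is common to both: ΔRT = b·log₂(n₂/n₁).
log₂(14) − log₂(3) = 3.8074 − 1.5850 = 2.2224.
ΔRT = 50 × 2.2224 = 111.120 ms.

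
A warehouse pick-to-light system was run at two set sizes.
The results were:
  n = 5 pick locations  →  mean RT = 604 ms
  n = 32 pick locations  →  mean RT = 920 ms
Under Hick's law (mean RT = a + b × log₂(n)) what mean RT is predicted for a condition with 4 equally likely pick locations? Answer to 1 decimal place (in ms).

Solve the two-equation system in a and b:
  b = (920 − 604) / (log₂ 32 − log₂ 5) = 316 / (5 − 2.3219) = 117.995 ms/bit
  a = 604 − 117.995 × 2.3219 = 330.023 ms
Then RT(4) = 330.023 + 117.995 × log₂ 4 = 330.023 + 117.995 × 2 ≈ 566.014 ms.

566.0 ms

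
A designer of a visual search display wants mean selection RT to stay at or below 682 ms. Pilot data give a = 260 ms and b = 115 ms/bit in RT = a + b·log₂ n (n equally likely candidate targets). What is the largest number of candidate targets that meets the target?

12

115·log₂ n ≤ 682 − 260 = 422, giving log₂ n ≤ 3.6696 and n ≤ 12.725. The largest whole number is 12.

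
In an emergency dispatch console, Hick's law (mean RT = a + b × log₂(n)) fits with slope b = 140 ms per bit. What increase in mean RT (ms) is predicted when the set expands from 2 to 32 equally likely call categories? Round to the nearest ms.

560 ms

ΔRT = (a + b log₂ n₂) − (a + b log₂ n₁) = b·(log₂ n₂ − log₂ n₁).
log₂(32) − log₂(2) = log₂(32/2) = log₂(16) = 4.
ΔRT = 140 × 4.0000 = 560.000 ms.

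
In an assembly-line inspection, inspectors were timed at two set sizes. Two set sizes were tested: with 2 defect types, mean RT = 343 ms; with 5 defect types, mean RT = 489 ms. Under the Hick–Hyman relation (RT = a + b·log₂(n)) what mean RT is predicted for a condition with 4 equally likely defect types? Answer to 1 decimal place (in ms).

453.4 ms

Solve the two-equation system in a and b:
  b = (489 − 343) / (log₂ 5 − log₂ 2) = 146 / (2.3219 − 1) = 110.445 ms/bit
  a = 343 − 110.445 × 1 = 232.555 ms
Then RT(4) = 232.555 + 110.445 × log₂ 4 = 232.555 + 110.445 × 2 ≈ 453.445 ms.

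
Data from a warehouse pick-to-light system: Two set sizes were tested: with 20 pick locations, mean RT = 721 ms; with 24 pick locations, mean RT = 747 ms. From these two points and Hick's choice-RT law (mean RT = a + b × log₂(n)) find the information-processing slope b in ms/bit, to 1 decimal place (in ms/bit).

The slope on a log₂ axis is (747 − 721) / (4.5850 − 4.3219) = 98.846 ms/bit.

98.8 ms/bit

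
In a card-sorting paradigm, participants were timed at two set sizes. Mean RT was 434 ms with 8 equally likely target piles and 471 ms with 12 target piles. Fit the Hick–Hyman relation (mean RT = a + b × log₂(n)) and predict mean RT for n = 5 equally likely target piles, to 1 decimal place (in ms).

391.1 ms

Fit slope and intercept:
  b = (471 − 434) / (log₂ 12 − log₂ 8) = 37 / (3.5850 − 3) = 63.252 ms/bit
  a = 434 − 63.252 × 3 = 244.244 ms
Then RT(5) = 244.244 + 63.252 × log₂ 5 = 244.244 + 63.252 × 2.3219 ≈ 391.111 ms.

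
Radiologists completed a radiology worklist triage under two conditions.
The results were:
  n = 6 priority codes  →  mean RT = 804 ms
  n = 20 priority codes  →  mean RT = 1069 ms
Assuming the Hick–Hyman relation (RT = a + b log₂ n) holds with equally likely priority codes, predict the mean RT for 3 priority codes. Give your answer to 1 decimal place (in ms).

With log₂ n on the abscissa the relation is linear; from the two conditions:
  b = (1069 − 804) / (log₂ 20 − log₂ 6) = 265 / (4.3219 − 2.5850) = 152.565 ms/bit
  a = 804 − 152.565 × 2.5850 = 409.625 ms
Then RT(3) = 409.625 + 152.565 × log₂ 3 = 409.625 + 152.565 × 1.5850 ≈ 651.435 ms.

651.4 ms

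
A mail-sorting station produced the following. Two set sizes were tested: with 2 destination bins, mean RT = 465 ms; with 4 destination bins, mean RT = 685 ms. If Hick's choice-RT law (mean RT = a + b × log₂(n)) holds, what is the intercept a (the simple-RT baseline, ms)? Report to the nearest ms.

245 ms

Slope: b = (685 − 465) / (log₂ 4 − log₂ 2) = 220/1.0000 = 220 ms/bit.
Intercept: a = 465 − 220·log₂(2) = 245.000 ms.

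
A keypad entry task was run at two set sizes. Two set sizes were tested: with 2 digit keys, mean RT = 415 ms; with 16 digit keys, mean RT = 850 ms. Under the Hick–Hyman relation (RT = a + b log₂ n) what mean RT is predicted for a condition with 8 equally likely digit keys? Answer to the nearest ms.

705 ms

With log₂ n on the abscissa the relation is linear; from the two conditions:
  b = (850 − 415) / (log₂ 16 − log₂ 2) = 435 / (4 − 1) = 145 ms/bit
  a = 415 − 145 × 1 = 270 ms
Then RT(8) = 270 + 145 × log₂ 8 = 270 + 145 × 3 ≈ 705.000 ms.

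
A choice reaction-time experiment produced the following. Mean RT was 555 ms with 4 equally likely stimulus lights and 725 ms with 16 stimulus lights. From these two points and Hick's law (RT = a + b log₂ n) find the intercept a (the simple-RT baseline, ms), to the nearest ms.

b = (RT₂ − RT₁)/(log₂ n₂ − log₂ n₁) = (725 − 555)/(4 − 2) = 85 ms/bit.
Intercept: a = 555 − 85·log₂(4) = 385.000 ms.

385 ms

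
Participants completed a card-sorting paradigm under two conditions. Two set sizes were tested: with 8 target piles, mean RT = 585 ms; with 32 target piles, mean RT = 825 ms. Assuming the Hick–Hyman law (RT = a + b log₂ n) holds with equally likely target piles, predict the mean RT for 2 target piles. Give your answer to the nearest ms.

345 ms

RT is linear in log₂ n, so two points fix the line:
  b = (825 − 585) / (log₂ 32 − log₂ 8) = 240 / (5 − 3) = 120 ms/bit
  a = 585 − 120 × 3 = 225 ms
Then RT(2) = 225 + 120 × log₂ 2 = 225 + 120 × 1 ≈ 345.000 ms.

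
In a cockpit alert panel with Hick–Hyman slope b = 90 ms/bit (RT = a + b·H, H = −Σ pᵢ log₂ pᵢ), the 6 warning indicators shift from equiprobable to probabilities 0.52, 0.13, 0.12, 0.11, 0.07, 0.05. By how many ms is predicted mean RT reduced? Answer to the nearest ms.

46 ms

Equiprobable entropy H₀ = log₂ 6 = 2.5850 bits.
Skewed entropy H = −Σ pᵢ log₂ pᵢ = 2.0752 bits.
ΔRT = b·(H₀ − H) = 90 × 0.5097 = 45.88 ms.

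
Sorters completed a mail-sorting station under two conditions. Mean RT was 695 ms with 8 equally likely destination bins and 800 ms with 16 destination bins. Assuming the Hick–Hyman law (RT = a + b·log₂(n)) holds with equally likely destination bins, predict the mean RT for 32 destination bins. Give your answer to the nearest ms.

905 ms

Fit slope and intercept:
  b = (800 − 695) / (log₂ 16 − log₂ 8) = 105 / (4 − 3) = 105 ms/bit
  a = 695 − 105 × 3 = 380 ms
Then RT(32) = 380 + 105 × log₂ 32 = 380 + 105 × 5 ≈ 905.000 ms.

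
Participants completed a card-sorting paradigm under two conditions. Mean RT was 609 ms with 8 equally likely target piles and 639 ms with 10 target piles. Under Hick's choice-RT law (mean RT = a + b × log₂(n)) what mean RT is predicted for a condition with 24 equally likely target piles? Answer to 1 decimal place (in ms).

756.7 ms

Fit slope and intercept:
  b = (639 − 609) / (log₂ 10 − log₂ 8) = 30 / (3.3219 − 3) = 93.189 ms/bit
  a = 609 − 93.189 × 3 = 329.434 ms
Then RT(24) = 329.434 + 93.189 × log₂ 24 = 329.434 + 93.189 × 4.5850 ≈ 756.700 ms.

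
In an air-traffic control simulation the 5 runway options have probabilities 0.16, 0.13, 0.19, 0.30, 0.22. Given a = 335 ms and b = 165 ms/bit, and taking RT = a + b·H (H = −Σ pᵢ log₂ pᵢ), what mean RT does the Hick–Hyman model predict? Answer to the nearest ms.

H = 0.16·log₂(1/0.16) + 0.13·log₂(1/0.13) + 0.19·log₂(1/0.19) + 0.30·log₂(1/0.30) + 0.22·log₂(1/0.22) = 2.2626 bits.
RT = 335 + 165 × 2.2626 = 708.32 ms.

708 ms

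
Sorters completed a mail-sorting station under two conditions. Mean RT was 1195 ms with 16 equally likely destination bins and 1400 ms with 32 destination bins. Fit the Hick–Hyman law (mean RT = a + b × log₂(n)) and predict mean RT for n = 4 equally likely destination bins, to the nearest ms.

785 ms

Fit slope and intercept:
  b = (1400 − 1195) / (log₂ 32 − log₂ 16) = 205 / (5 − 4) = 205 ms/bit
  a = 1195 − 205 × 4 = 375 ms
Then RT(4) = 375 + 205 × log₂ 4 = 375 + 205 × 2 ≈ 785.000 ms.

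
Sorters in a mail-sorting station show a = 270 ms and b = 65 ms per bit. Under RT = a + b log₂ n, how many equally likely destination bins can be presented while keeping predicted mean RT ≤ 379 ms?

Information budget: (379 − 270)/65 = 1.6769 bits, so n ≤ 2^1.6769 = 3.197 → at most 3.

3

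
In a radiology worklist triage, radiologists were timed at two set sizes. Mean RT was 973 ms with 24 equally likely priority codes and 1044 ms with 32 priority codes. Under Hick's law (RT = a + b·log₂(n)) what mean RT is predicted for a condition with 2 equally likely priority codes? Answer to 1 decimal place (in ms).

359.7 ms

Solve the two-equation system in a and b:
  b = (1044 − 973) / (log₂ 32 − log₂ 24) = 71 / (5 − 4.5850) = 171.069 ms/bit
  a = 973 − 171.069 × 4.5850 = 188.656 ms
Then RT(2) = 188.656 + 171.069 × log₂ 2 = 188.656 + 171.069 × 1 ≈ 359.724 ms.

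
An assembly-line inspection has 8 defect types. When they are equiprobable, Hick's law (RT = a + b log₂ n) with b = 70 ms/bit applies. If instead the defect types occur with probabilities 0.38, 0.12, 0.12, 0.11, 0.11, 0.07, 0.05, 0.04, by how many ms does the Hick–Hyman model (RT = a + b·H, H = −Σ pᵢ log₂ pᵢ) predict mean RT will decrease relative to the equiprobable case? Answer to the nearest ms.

The RT saving is b·ΔH. Equiprobable H₀ = log₂(8) = 3.0000 bits; with the given probabilities H = 2.6356 bits.
b·(H₀ − H) = 70 × (3.0000 − 2.6356) = 25.51 ms.

26 ms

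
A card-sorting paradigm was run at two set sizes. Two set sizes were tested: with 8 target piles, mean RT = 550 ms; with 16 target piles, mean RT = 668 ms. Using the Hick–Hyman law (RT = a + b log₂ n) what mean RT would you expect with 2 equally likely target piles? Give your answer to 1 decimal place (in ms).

314.0 ms

RT is linear in log₂ n, so two points fix the line:
  b = (668 − 550) / (log₂ 16 − log₂ 8) = 118 / (4 − 3) = 118.000 ms/bit
  a = 550 − 118.000 × 3 = 196.000 ms
Then RT(2) = 196.000 + 118.000 × log₂ 2 = 196.000 + 118.000 × 1 ≈ 314.000 ms.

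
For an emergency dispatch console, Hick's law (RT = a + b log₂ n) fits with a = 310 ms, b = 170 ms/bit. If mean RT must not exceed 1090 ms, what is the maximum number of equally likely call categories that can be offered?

170·log₂ n ≤ 1090 − 310 = 780, giving log₂ n ≤ 4.5882 and n ≤ 24.055. The largest whole number is 24.

24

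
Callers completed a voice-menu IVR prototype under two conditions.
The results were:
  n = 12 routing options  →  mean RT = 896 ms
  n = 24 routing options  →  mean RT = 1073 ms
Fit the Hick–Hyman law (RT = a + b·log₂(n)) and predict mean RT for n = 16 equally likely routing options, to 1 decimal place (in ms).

969.5 ms

RT is linear in log₂ n, so two points fix the line:
  b = (1073 − 896) / (log₂ 24 − log₂ 12) = 177 / (4.5850 − 3.5850) = 177.000 ms/bit
  a = 896 − 177.000 × 3.5850 = 261.462 ms
Then RT(16) = 261.462 + 177.000 × log₂ 16 = 261.462 + 177.000 × 4 ≈ 969.462 ms.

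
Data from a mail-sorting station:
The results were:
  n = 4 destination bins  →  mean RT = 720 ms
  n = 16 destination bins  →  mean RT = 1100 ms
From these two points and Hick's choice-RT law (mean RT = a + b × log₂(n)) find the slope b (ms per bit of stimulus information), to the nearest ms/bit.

b = (RT₂ − RT₁)/(log₂ n₂ − log₂ n₁) = (1100 − 720)/(4 − 2) = 190 ms/bit.

190 ms/bit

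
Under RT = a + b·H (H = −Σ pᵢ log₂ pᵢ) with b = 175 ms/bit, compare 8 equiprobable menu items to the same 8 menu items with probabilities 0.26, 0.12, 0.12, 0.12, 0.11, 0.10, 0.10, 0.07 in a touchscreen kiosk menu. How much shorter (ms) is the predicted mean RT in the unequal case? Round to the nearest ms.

The RT saving is b·ΔH. Equiprobable H₀ = log₂(8) = 3.0000 bits; with the given probabilities H = 2.8897 bits.
b·(H₀ − H) = 175 × (3.0000 − 2.8897) = 19.30 ms.

19 ms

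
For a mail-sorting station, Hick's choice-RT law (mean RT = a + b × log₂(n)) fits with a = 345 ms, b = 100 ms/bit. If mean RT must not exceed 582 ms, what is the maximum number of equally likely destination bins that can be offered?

5

100·log₂ n ≤ 582 − 345 = 237, giving log₂ n ≤ 2.3700 and n ≤ 5.169. The largest whole number is 5.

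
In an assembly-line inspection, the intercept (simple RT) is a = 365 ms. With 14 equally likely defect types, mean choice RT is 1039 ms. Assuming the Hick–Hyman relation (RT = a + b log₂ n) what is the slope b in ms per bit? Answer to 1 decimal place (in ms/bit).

177.0 ms/bit

b = (1039 − 365) / log₂(14) = 674 / 3.8074 = 177.026 ms/bit.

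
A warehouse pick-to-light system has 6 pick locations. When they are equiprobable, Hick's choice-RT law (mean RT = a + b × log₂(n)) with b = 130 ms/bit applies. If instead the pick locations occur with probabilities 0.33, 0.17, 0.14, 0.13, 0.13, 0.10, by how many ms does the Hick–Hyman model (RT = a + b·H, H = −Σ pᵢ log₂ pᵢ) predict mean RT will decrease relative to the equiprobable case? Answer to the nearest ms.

17 ms

The RT saving is b·ΔH. Equiprobable H₀ = log₂(6) = 2.5850 bits; with the given probabilities H = 2.4570 bits.
b·(H₀ − H) = 130 × (2.5850 − 2.4570) = 16.64 ms.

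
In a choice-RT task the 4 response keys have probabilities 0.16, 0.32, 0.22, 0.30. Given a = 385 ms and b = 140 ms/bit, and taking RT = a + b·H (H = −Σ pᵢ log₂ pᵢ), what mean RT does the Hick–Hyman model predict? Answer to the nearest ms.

H = 0.16·log₂(1/0.16) + 0.32·log₂(1/0.32) + 0.22·log₂(1/0.22) + 0.30·log₂(1/0.30) = 1.9507 bits.
RT = 385 + 140 × 1.9507 = 658.10 ms.

658 ms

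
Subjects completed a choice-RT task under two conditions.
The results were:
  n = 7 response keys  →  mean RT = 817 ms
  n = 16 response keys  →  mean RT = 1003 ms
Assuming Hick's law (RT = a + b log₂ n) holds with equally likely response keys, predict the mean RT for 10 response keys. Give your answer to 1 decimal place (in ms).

897.3 ms

Solve the two-equation system in a and b:
  b = (1003 − 817) / (log₂ 16 − log₂ 7) = 186 / (4 − 2.8074) = 155.956 ms/bit
  a = 817 − 155.956 × 2.8074 = 379.177 ms
Then RT(10) = 379.177 + 155.956 × log₂ 10 = 379.177 + 155.956 × 3.3219 ≈ 897.251 ms.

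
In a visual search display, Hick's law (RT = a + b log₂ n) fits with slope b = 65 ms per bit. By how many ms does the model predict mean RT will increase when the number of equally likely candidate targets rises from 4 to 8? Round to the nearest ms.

65 ms

ΔRT = (a + b log₂ n₂) − (a + b log₂ n₁) = b·(log₂ n₂ − log₂ n₁).
log₂(8) − log₂(4) = log₂(8/4) = log₂(2) = 1.
ΔRT = 65 × 1.0000 = 65.000 ms.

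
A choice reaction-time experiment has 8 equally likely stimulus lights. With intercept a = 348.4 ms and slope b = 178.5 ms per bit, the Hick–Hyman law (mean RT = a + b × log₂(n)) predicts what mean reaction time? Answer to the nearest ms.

log₂(8) = 3 bits, so RT = 348.4 + 178.5 × 3 ≈ 883.900 ms.

884 ms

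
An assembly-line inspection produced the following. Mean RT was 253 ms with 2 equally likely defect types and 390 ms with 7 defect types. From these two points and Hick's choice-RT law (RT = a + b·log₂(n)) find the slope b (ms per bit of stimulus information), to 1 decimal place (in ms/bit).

75.8 ms/bit

b = (RT₂ − RT₁)/(log₂ n₂ − log₂ n₁) = (390 − 253)/(2.8074 − 1) = 75.801 ms/bit.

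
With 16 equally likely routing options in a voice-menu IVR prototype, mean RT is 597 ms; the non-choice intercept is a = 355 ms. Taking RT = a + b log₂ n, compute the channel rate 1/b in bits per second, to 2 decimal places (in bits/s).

b = (597 − 355)/log₂ 16 = 242/4 = 60.500 ms per bit = 0.06050 s/bit; the reciprocal is 16.529 bits/s.

16.53 bits/s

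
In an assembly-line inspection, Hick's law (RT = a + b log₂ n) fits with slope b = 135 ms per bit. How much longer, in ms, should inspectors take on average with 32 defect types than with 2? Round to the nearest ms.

540 ms

ΔRT = (a + b log₂ n₂) − (a + b log₂ n₁) = b·(log₂ n₂ − log₂ n₁).
log₂(32) − log₂(2) = log₂(32/2) = log₂(16) = 4.
ΔRT = 135 × 4.0000 = 540.000 ms.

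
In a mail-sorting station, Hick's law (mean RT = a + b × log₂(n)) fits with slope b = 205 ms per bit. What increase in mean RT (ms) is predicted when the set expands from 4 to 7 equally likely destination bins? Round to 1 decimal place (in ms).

165.5 ms

The intercept a cancels: ΔRT = b·(log₂ n₂ − log₂ n₁) = b·log₂(n₂/n₁).
log₂(7) − log₂(4) = 2.8074 − 2 = 0.8074.
ΔRT = 205 × 0.8074 = 165.508 ms.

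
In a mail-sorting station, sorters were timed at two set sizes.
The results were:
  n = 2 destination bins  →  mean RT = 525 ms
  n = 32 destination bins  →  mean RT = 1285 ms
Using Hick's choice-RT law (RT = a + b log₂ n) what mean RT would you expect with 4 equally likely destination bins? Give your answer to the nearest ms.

715 ms

Solve the two-equation system in a and b:
  b = (1285 − 525) / (log₂ 32 − log₂ 2) = 760 / (5 − 1) = 190 ms/bit
  a = 525 − 190 × 1 = 335 ms
Then RT(4) = 335 + 190 × log₂ 4 = 335 + 190 × 2 ≈ 715.000 ms.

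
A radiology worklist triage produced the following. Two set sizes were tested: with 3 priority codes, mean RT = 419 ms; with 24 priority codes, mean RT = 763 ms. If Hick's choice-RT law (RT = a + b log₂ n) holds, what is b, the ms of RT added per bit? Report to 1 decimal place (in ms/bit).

Slope: b = (763 − 419) / (log₂ 24 − log₂ 3) = 344/3.0000 = 114.667 ms/bit.

114.7 ms/bit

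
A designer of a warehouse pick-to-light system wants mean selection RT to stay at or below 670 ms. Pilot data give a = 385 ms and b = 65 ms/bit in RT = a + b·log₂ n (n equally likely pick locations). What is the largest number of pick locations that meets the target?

20

Information budget: (670 − 385)/65 = 4.3846 bits, so n ≤ 2^4.3846 = 20.888 → at most 20.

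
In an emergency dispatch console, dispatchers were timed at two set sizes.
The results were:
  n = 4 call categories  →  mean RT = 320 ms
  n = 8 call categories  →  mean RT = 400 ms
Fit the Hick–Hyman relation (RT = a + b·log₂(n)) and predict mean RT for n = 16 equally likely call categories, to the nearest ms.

480 ms

Fit slope and intercept:
  b = (400 − 320) / (log₂ 8 − log₂ 4) = 80 / (3 − 2) = 80 ms/bit
  a = 320 − 80 × 2 = 160 ms
Then RT(16) = 160 + 80 × log₂ 16 = 160 + 80 × 4 ≈ 480.000 ms.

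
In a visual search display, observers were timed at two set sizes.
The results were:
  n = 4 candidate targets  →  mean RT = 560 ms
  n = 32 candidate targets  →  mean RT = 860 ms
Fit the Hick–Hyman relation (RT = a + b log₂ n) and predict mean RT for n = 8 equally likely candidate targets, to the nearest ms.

Fit slope and intercept:
  b = (860 − 560) / (log₂ 32 − log₂ 4) = 300 / (5 − 2) = 100 ms/bit
  a = 560 − 100 × 2 = 360 ms
Then RT(8) = 360 + 100 × log₂ 8 = 360 + 100 × 3 ≈ 660.000 ms.

660 ms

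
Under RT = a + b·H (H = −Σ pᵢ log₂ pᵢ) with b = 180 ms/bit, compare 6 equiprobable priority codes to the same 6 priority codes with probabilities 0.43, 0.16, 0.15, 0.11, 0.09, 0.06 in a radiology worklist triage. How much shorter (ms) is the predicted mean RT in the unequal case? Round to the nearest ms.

58 ms

The RT saving is b·ΔH. Equiprobable H₀ = log₂(6) = 2.5850 bits; with the given probabilities H = 2.2636 bits.
b·(H₀ − H) = 180 × (2.5850 − 2.2636) = 57.85 ms.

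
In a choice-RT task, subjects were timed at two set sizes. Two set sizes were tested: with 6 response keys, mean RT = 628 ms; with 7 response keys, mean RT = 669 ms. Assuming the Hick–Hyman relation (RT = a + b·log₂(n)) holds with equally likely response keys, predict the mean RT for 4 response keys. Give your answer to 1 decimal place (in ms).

Solve the two-equation system in a and b:
  b = (669 − 628) / (log₂ 7 − log₂ 6) = 41 / (2.8074 − 2.5850) = 184.359 ms/bit
  a = 628 − 184.359 × 2.5850 = 151.439 ms
Then RT(4) = 151.439 + 184.359 × log₂ 4 = 151.439 + 184.359 × 2 ≈ 520.157 ms.

520.2 ms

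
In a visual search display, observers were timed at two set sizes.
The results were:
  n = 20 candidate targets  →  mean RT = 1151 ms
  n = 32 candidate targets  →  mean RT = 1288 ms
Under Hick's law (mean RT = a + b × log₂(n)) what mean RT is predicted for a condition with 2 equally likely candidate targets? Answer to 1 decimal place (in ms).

479.8 ms

RT is linear in log₂ n, so two points fix the line:
  b = (1288 − 1151) / (log₂ 32 − log₂ 20) = 137 / (5 − 4.3219) = 202.043 ms/bit
  a = 1151 − 202.043 × 4.3219 = 277.783 ms
Then RT(2) = 277.783 + 202.043 × log₂ 2 = 277.783 + 202.043 × 1 ≈ 479.826 ms.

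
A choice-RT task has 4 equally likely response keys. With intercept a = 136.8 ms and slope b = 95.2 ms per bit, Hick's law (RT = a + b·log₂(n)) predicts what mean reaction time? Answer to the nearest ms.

327 ms

log₂(4) = 2 bits, so RT = 136.8 + 95.2 × 2 ≈ 327.200 ms.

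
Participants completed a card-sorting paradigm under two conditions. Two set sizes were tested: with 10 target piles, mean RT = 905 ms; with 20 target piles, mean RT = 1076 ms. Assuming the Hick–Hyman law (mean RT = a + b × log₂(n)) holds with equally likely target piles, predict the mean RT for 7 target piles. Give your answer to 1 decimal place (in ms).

817.0 ms

Solve the two-equation system in a and b:
  b = (1076 − 905) / (log₂ 20 − log₂ 10) = 171 / (4.3219 − 3.3219) = 171.000 ms/bit
  a = 905 − 171.000 × 3.3219 = 336.950 ms
Then RT(7) = 336.950 + 171.000 × log₂ 7 = 336.950 + 171.000 × 2.8074 ≈ 817.008 ms.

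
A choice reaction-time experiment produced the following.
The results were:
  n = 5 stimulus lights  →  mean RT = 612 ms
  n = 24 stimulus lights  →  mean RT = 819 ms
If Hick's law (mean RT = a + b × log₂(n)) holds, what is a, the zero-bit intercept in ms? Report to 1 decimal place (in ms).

The slope on a log₂ axis is (819 − 612) / (4.5850 − 2.3219) = 91.470 ms/bit.
Intercept: a = 612 − 91.470·log₂(5) = 399.613 ms.

399.6 ms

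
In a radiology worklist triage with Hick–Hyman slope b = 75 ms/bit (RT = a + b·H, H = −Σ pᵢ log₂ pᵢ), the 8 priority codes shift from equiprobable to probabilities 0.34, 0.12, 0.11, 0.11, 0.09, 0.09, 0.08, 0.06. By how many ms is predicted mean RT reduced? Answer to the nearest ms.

18 ms

Equiprobable entropy H₀ = log₂ 8 = 3.0000 bits.
Skewed entropy H = −Σ pᵢ log₂ pᵢ = 2.7572 bits.
ΔRT = b·(H₀ − H) = 75 × 0.2428 = 18.21 ms.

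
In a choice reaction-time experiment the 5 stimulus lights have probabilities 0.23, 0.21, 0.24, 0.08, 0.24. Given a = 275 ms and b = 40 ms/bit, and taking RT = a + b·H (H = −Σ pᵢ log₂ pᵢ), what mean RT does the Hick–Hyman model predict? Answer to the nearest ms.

Entropy contributions −pᵢ log₂ pᵢ: 0.4877, 0.4728, 0.4941, 0.2915, 0.4941; sum H = 2.2403 bits.
RT = a + bH = 275 + 40·2.2403 = 364.61 ms.

365 ms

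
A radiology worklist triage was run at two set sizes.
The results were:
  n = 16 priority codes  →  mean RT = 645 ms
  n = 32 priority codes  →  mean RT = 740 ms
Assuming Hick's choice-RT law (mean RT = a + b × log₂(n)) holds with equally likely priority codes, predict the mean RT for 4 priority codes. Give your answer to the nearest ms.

Solve the two-equation system in a and b:
  b = (740 − 645) / (log₂ 32 − log₂ 16) = 95 / (5 − 4) = 95 ms/bit
  a = 645 − 95 × 4 = 265 ms
Then RT(4) = 265 + 95 × log₂ 4 = 265 + 95 × 2 ≈ 455.000 ms.

455 ms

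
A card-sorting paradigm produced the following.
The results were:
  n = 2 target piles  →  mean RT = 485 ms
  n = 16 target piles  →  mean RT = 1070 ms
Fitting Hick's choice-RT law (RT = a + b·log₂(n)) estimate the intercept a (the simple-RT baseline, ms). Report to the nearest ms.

b = (RT₂ − RT₁)/(log₂ n₂ − log₂ n₁) = (1070 − 485)/(4 − 1) = 195 ms/bit.
Intercept: a = 485 − 195·log₂(2) = 290.000 ms.

290 ms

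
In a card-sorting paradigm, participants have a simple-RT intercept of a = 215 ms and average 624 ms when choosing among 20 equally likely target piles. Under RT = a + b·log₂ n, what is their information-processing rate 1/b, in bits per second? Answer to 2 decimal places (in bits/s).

10.57 bits/s

Choice component = 624 − 215 = 409 ms over log₂(20) = 4.3219 bits.
b = 409 / 4.3219 = 94.634 ms/bit, so 1/b = 10.567 bits/s.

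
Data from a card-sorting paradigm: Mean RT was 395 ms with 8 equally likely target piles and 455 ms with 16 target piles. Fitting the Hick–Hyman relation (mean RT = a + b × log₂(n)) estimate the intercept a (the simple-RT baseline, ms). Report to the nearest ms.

215 ms

Slope: b = (455 − 395) / (log₂ 16 − log₂ 8) = 60/1.0000 = 60 ms/bit.
a = RT₁ − b·log₂ n₁ = 395 − 60 × 3 = 215.000 ms.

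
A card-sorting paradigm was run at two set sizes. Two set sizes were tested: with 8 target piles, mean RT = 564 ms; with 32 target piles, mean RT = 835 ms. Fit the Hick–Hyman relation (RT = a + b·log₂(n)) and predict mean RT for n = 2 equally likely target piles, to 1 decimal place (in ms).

293.0 ms

Solve the two-equation system in a and b:
  b = (835 − 564) / (log₂ 32 − log₂ 8) = 271 / (5 − 3) = 135.500 ms/bit
  a = 564 − 135.500 × 3 = 157.500 ms
Then RT(2) = 157.500 + 135.500 × log₂ 2 = 157.500 + 135.500 × 1 ≈ 293.000 ms.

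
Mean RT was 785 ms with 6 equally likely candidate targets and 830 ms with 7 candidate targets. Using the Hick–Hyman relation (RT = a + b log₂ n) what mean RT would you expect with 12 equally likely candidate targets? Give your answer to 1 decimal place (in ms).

RT is linear in log₂ n, so two points fix the line:
  b = (830 − 785) / (log₂ 7 − log₂ 6) = 45 / (2.8074 − 2.5850) = 202.345 ms/bit
  a = 785 − 202.345 × 2.5850 = 261.946 ms
Then RT(12) = 261.946 + 202.345 × log₂ 12 = 261.946 + 202.345 × 3.5850 ≈ 987.345 ms.

987.3 ms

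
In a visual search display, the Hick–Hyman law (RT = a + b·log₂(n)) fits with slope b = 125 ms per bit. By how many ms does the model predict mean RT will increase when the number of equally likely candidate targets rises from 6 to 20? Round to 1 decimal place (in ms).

217.1 ms

The intercept a cancels: ΔRT = b·(log₂ n₂ − log₂ n₁) = b·log₂(n₂/n₁).
log₂(20) − log₂(6) = 4.3219 − 2.5850 = 1.7370.
ΔRT = 125 × 1.7370 = 217.121 ms.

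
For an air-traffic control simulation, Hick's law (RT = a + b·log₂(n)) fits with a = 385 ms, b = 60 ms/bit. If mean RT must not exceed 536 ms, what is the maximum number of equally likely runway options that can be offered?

5

Set 385 + 60·log₂ n ≤ 536 → log₂ n ≤ (536 − 385)/60 = 2.5167.
So n ≤ 2^2.5167 = 5.723; the largest integer n is 5.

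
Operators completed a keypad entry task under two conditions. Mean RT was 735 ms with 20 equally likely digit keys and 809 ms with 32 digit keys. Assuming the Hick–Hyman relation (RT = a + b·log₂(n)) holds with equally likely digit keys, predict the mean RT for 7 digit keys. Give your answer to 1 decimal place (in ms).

569.7 ms

Solve the two-equation system in a and b:
  b = (809 − 735) / (log₂ 32 − log₂ 20) = 74 / (5 − 4.3219) = 109.133 ms/bit
  a = 735 − 109.133 × 4.3219 = 263.335 ms
Then RT(7) = 263.335 + 109.133 × log₂ 7 = 263.335 + 109.133 × 2.8074 ≈ 569.710 ms.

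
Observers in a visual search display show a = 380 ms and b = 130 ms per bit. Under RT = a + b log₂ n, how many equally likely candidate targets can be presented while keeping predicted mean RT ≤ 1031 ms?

Information budget: (1031 − 380)/130 = 5.0077 bits, so n ≤ 2^5.0077 = 32.171 → at most 32.

32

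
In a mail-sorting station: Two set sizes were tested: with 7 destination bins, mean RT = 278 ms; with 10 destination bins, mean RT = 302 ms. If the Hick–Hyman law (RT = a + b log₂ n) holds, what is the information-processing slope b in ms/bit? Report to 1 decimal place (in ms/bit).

b = (RT₂ − RT₁)/(log₂ n₂ − log₂ n₁) = (302 − 278)/(3.3219 − 2.8074) = 46.641 ms/bit.

46.6 ms/bit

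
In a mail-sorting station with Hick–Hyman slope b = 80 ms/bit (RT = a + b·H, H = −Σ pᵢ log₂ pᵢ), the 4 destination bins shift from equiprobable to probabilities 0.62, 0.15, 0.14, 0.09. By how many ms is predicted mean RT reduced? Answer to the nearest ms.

Equiprobable entropy H₀ = log₂ 4 = 2.0000 bits.
Skewed entropy H = −Σ pᵢ log₂ pᵢ = 1.5479 bits.
ΔRT = b·(H₀ − H) = 80 × 0.4521 = 36.17 ms.

36 ms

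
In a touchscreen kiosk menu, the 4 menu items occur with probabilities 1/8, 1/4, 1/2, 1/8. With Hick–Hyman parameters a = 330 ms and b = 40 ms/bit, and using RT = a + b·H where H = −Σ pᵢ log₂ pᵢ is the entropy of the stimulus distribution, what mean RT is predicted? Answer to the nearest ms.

400 ms

H = −Σ pᵢ log₂ pᵢ = 0.125·3 + 0.25·2 + 0.5·1 + 0.125·3 = 1.750 bits.
RT = 330 + 40 × 1.750 = 400.00 ms.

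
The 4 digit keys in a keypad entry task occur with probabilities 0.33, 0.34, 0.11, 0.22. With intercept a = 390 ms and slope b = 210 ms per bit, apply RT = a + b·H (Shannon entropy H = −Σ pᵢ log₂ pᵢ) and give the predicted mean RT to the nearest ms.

786 ms

Entropy contributions −pᵢ log₂ pᵢ: 0.5278, 0.5292, 0.3503, 0.4806; sum H = 1.8879 bits.
RT = a + bH = 390 + 210·1.8879 = 786.45 ms.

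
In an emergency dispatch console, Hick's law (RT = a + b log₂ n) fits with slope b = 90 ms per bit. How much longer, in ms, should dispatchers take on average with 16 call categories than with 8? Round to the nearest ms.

90 ms

The intercept a cancels: ΔRT = b·(log₂ n₂ − log₂ n₁) = b·log₂(n₂/n₁).
log₂(16) − log₂(8) = log₂(16/8) = log₂(2) = 1.
ΔRT = 90 × 1.0000 = 90.000 ms.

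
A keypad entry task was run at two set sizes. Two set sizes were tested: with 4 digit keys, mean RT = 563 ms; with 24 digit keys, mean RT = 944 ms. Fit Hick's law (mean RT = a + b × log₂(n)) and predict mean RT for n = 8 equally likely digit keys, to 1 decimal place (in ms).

710.4 ms

Solve the two-equation system in a and b:
  b = (944 − 563) / (log₂ 24 − log₂ 4) = 381 / (4.5850 − 2) = 147.391 ms/bit
  a = 563 − 147.391 × 2 = 268.218 ms
Then RT(8) = 268.218 + 147.391 × log₂ 8 = 268.218 + 147.391 × 3 ≈ 710.391 ms.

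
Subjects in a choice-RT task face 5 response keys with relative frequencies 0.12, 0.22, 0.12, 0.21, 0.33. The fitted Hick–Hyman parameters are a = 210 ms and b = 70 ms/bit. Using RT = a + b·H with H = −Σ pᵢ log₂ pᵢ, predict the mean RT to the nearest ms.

Entropy contributions −pᵢ log₂ pᵢ: 0.3671, 0.4806, 0.3671, 0.4728, 0.5278; sum H = 2.2154 bits.
RT = a + bH = 210 + 70·2.2154 = 365.07 ms.

365 ms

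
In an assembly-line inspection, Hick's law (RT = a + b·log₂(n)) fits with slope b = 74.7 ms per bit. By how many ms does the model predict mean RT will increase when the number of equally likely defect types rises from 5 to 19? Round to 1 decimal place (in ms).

143.9 ms

The intercept a cancels: ΔRT = b·(log₂ n₂ − log₂ n₁) = b·log₂(n₂/n₁).
log₂(19) − log₂(5) = 4.2479 − 2.3219 = 1.9260.
ΔRT = 74.7 × 1.9260 = 143.872 ms.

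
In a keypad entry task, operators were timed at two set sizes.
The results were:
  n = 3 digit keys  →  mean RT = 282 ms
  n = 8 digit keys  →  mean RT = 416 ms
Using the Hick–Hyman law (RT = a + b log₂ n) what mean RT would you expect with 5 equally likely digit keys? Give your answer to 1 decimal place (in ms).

RT is linear in log₂ n, so two points fix the line:
  b = (416 − 282) / (log₂ 8 − log₂ 3) = 134 / (3 − 1.5850) = 94.697 ms/bit
  a = 282 − 94.697 × 1.5850 = 131.909 ms
Then RT(5) = 131.909 + 94.697 × log₂ 5 = 131.909 + 94.697 × 2.3219 ≈ 351.789 ms.

351.8 ms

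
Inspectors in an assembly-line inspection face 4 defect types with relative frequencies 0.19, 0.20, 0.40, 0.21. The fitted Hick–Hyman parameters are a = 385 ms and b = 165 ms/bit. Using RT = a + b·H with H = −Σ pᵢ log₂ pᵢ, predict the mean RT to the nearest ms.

H = 0.19·log₂(1/0.19) + 0.20·log₂(1/0.20) + 0.40·log₂(1/0.40) + 0.21·log₂(1/0.21) = 1.9212 bits.
RT = 385 + 165 × 1.9212 = 702.00 ms.

702 ms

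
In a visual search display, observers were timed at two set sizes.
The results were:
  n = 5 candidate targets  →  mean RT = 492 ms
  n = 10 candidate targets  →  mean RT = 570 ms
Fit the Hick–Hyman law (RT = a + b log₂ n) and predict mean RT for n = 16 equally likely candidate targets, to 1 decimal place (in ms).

Solve the two-equation system in a and b:
  b = (570 − 492) / (log₂ 10 − log₂ 5) = 78 / (3.3219 − 2.3219) = 78.000 ms/bit
  a = 492 − 78.000 × 2.3219 = 310.890 ms
Then RT(16) = 310.890 + 78.000 × log₂ 16 = 310.890 + 78.000 × 4 ≈ 622.890 ms.

622.9 ms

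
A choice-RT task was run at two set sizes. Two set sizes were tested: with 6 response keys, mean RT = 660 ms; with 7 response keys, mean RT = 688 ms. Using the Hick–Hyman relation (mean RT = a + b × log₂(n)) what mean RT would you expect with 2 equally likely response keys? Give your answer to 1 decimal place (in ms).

460.4 ms

RT is linear in log₂ n, so two points fix the line:
  b = (688 − 660) / (log₂ 7 − log₂ 6) = 28 / (2.8074 − 2.5850) = 125.904 ms/bit
  a = 660 − 125.904 × 2.5850 = 334.544 ms
Then RT(2) = 334.544 + 125.904 × log₂ 2 = 334.544 + 125.904 × 1 ≈ 460.448 ms.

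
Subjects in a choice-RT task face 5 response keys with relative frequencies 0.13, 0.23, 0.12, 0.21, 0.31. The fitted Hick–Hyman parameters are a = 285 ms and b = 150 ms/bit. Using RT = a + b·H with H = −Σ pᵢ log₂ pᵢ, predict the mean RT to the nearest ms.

Entropy contributions −pᵢ log₂ pᵢ: 0.3826, 0.4877, 0.3671, 0.4728, 0.5238; sum H = 2.2340 bits.
RT = a + bH = 285 + 150·2.2340 = 620.10 ms.

620 ms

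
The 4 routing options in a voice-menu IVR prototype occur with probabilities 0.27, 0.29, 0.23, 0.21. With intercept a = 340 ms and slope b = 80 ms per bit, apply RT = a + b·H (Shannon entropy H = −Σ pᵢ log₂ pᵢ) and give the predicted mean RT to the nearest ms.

Entropy contributions −pᵢ log₂ pᵢ: 0.5100, 0.5179, 0.4877, 0.4728; sum H = 1.9884 bits.
RT = a + bH = 340 + 80·1.9884 = 499.07 ms.

499 ms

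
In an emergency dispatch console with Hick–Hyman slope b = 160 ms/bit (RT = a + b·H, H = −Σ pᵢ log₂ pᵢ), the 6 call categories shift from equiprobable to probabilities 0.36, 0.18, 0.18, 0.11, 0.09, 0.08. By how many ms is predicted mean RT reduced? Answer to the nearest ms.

Equiprobable entropy H₀ = log₂ 6 = 2.5850 bits.
Skewed entropy H = −Σ pᵢ log₂ pᵢ = 2.3757 bits.
ΔRT = b·(H₀ − H) = 160 × 0.2093 = 33.49 ms.

33 ms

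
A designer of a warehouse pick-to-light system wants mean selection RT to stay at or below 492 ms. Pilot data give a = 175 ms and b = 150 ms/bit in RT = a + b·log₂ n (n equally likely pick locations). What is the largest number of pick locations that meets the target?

4

Set 175 + 150·log₂ n ≤ 492 → log₂ n ≤ (492 − 175)/150 = 2.1133.
So n ≤ 2^2.1133 = 4.327; the largest integer n is 4.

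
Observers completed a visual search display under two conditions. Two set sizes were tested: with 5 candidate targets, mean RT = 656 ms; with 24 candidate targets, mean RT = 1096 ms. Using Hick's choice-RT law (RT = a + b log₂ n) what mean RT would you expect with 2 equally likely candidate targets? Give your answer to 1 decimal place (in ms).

With log₂ n on the abscissa the relation is linear; from the two conditions:
  b = (1096 − 656) / (log₂ 24 − log₂ 5) = 440 / (4.5850 − 2.3219) = 194.429 ms/bit
  a = 656 − 194.429 × 2.3219 = 204.549 ms
Then RT(2) = 204.549 + 194.429 × log₂ 2 = 204.549 + 194.429 × 1 ≈ 398.979 ms.

399.0 ms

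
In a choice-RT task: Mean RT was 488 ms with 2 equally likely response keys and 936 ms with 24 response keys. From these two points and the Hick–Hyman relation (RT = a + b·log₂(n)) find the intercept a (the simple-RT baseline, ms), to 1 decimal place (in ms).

The slope on a log₂ axis is (936 − 488) / (4.5850 − 1) = 124.966 ms/bit.
Intercept: a = 488 − 124.966·log₂(2) = 363.034 ms.

363.0 ms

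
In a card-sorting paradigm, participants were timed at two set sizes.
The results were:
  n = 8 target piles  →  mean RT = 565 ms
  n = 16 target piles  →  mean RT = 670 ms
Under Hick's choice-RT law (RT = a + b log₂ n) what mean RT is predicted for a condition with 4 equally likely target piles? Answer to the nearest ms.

460 ms

Fit slope and intercept:
  b = (670 − 565) / (log₂ 16 − log₂ 8) = 105 / (4 − 3) = 105 ms/bit
  a = 565 − 105 × 3 = 250 ms
Then RT(4) = 250 + 105 × log₂ 4 = 250 + 105 × 2 ≈ 460.000 ms.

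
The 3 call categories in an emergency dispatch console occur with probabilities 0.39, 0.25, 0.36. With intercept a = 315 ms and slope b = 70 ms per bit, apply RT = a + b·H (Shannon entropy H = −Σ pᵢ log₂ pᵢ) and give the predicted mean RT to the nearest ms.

Entropy contributions −pᵢ log₂ pᵢ: 0.5298, 0.5000, 0.5306; sum H = 1.5604 bits.
RT = a + bH = 315 + 70·1.5604 = 424.23 ms.

424 ms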